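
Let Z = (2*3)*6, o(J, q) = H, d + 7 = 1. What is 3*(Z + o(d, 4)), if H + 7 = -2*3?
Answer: 69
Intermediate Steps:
d = -6 (d = -7 + 1 = -6)
H = -13 (H = -7 - 2*3 = -7 - 6 = -13)
o(J, q) = -13
Z = 36 (Z = 6*6 = 36)
3*(Z + o(d, 4)) = 3*(36 - 13) = 3*23 = 69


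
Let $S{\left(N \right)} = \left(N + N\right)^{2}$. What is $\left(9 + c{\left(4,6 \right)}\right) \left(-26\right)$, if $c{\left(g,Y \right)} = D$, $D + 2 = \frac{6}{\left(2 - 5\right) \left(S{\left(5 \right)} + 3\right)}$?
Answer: $- \frac{18694}{103} \approx -181.5$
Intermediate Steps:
$S{\left(N \right)} = 4 N^{2}$ ($S{\left(N \right)} = \left(2 N\right)^{2} = 4 N^{2}$)
$D = - \frac{208}{103}$ ($D = -2 + \frac{6}{\left(2 - 5\right) \left(4 \cdot 5^{2} + 3\right)} = -2 + \frac{6}{\left(-3\right) \left(4 \cdot 25 + 3\right)} = -2 + \frac{6}{\left(-3\right) \left(100 + 3\right)} = -2 + \frac{6}{\left(-3\right) 103} = -2 + \frac{6}{-309} = -2 + 6 \left(- \frac{1}{309}\right) = -2 - \frac{2}{103} = - \frac{208}{103} \approx -2.0194$)
$c{\left(g,Y \right)} = - \frac{208}{103}$
$\left(9 + c{\left(4,6 \right)}\right) \left(-26\right) = \left(9 - \frac{208}{103}\right) \left(-26\right) = \frac{719}{103} \left(-26\right) = - \frac{18694}{103}$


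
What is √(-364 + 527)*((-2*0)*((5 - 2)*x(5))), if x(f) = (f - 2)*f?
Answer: 0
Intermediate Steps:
x(f) = f*(-2 + f) (x(f) = (-2 + f)*f = f*(-2 + f))
√(-364 + 527)*((-2*0)*((5 - 2)*x(5))) = √(-364 + 527)*((-2*0)*((5 - 2)*(5*(-2 + 5)))) = √163*(0*(3*(5*3))) = √163*(0*(3*15)) = √163*(0*45) = √163*0 = 0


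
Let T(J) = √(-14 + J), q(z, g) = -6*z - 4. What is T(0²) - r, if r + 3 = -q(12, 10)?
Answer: -73 + I*√14 ≈ -73.0 + 3.7417*I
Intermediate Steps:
q(z, g) = -4 - 6*z
r = 73 (r = -3 - (-4 - 6*12) = -3 - (-4 - 72) = -3 - 1*(-76) = -3 + 76 = 73)
T(0²) - r = √(-14 + 0²) - 1*73 = √(-14 + 0) - 73 = √(-14) - 73 = I*√14 - 73 = -73 + I*√14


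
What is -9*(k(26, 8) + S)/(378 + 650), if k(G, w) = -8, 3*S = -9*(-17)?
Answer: -387/1028 ≈ -0.37646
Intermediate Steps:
S = 51 (S = (-9*(-17))/3 = (⅓)*153 = 51)
-9*(k(26, 8) + S)/(378 + 650) = -9*(-8 + 51)/(378 + 650) = -387/1028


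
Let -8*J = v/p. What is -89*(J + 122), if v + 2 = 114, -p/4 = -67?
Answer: -1454349/134 ≈ -10853.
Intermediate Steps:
p = 268 (p = -4*(-67) = 268)
v = 112 (v = -2 + 114 = 112)
J = -7/134 (J = -14/268 = -⅛*28/67 = -7/134 ≈ -0.052239)
-89*(J + 122) = -89*(-7/134 + 122) = -89*16341/134 = -1454349/134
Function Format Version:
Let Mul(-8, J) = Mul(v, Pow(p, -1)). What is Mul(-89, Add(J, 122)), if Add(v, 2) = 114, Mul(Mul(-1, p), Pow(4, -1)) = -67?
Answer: Rational(-1454349, 134) ≈ -10853.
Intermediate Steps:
p = 268 (p = Mul(-4, -67) = 268)
v = 112 (v = Add(-2, 114) = 112)
J = Rational(-7, 134) (J = Mul(Rational(-1, 8), Mul(112, Pow(268, -1))) = Mul(Rational(-1, 8), Mul(112, Rational(1, 268))) = Mul(Rational(-1, 8), Rational(28, 67)) = Rational(-7, 134) ≈ -0.052239)
Mul(-89, Add(J, 122)) = Mul(-89, Add(Rational(-7, 134), 122)) = Mul(-89, Rational(16341, 134)) = Rational(-1454349, 134)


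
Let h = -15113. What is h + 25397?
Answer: 10284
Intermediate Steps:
h + 25397 = -15113 + 25397 = 10284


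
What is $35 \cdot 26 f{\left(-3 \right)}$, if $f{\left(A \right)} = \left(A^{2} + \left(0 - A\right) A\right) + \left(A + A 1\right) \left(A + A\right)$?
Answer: $32760$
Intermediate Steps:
$f{\left(A \right)} = 4 A^{2}$ ($f{\left(A \right)} = \left(A^{2} + - A A\right) + \left(A + A\right) 2 A = \left(A^{2} - A^{2}\right) + 2 A 2 A = 0 + 4 A^{2} = 4 A^{2}$)
$35 \cdot 26 f{\left(-3 \right)} = 35 \cdot 26 \cdot 4 \left(-3\right)^{2} = 910 \cdot 4 \cdot 9 = 910 \cdot 36 = 32760$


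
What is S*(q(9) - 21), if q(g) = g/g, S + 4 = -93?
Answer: 1940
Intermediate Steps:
S = -97 (S = -4 - 93 = -97)
q(g) = 1
S*(q(9) - 21) = -97*(1 - 21) = -97*(-20) = 1940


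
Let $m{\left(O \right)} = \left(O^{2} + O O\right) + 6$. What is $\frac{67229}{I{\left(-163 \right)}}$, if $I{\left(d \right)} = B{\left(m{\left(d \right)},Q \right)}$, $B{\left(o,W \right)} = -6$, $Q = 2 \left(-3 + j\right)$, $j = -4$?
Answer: $- \frac{67229}{6} \approx -11205.0$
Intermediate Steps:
$Q = -14$ ($Q = 2 \left(-3 - 4\right) = 2 \left(-7\right) = -14$)
$m{\left(O \right)} = 6 + 2 O^{2}$ ($m{\left(O \right)} = \left(O^{2} + O^{2}\right) + 6 = 2 O^{2} + 6 = 6 + 2 O^{2}$)
$I{\left(d \right)} = -6$
$\frac{67229}{I{\left(-163 \right)}} = \frac{67229}{-6} = 67229 \left(- \frac{1}{6}\right) = - \frac{67229}{6}$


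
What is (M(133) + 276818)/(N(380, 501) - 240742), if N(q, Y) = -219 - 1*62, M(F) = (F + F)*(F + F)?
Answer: -115858/80341 ≈ -1.4421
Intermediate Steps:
M(F) = 4*F² (M(F) = (2*F)*(2*F) = 4*F²)
N(q, Y) = -281 (N(q, Y) = -219 - 62 = -281)
(M(133) + 276818)/(N(380, 501) - 240742) = (4*133² + 276818)/(-281 - 240742) = (4*17689 + 276818)/(-241023) = (70756 + 276818)*(-1/241023) = 347574*(-1/241023) = -115858/80341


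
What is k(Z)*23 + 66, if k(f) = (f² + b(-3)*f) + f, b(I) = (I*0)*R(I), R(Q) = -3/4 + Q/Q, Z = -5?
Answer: 526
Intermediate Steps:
R(Q) = ¼ (R(Q) = -3*¼ + 1 = -¾ + 1 = ¼)
b(I) = 0 (b(I) = (I*0)*(¼) = 0*(¼) = 0)
k(f) = f + f² (k(f) = (f² + 0*f) + f = (f² + 0) + f = f² + f = f + f²)
k(Z)*23 + 66 = -5*(1 - 5)*23 + 66 = -5*(-4)*23 + 66 = 20*23 + 66 = 460 + 66 = 526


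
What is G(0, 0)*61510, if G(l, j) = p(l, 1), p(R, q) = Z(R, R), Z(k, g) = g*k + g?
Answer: 0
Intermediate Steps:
Z(k, g) = g + g*k
p(R, q) = R*(1 + R)
G(l, j) = l*(1 + l)
G(0, 0)*61510 = (0*(1 + 0))*61510 = (0*1)*61510 = 0*61510 = 0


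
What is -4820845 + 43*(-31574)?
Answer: -6178527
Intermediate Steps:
-4820845 + 43*(-31574) = -4820845 - 1357682 = -6178527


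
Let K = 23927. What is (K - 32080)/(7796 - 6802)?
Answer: -8153/994 ≈ -8.2022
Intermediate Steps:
(K - 32080)/(7796 - 6802) = (23927 - 32080)/(7796 - 6802) = -8153/994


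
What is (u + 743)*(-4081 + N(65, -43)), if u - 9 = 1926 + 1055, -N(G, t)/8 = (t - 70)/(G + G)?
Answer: -988546929/65 ≈ -1.5208e+7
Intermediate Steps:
N(G, t) = -4*(-70 + t)/G (N(G, t) = -8*(t - 70)/(G + G) = -8*(-70 + t)/(2*G) = -8*(-70 + t)*1/(2*G) = -4*(-70 + t)/G)
u = 2990 (u = 9 + (1926 + 1055) = 9 + 2981 = 2990)
(u + 743)*(-4081 + N(65, -43)) = (2990 + 743)*(-4081 + 4*(70 - 1*(-43))/65) = 3733*(-4081 + 4*(1/65)*(70 + 43)) = 3733*(-4081 + 4*(1/65)*113) = 3733*(-4081 + 452/65) = 3733*(-264813/65) = -988546929/65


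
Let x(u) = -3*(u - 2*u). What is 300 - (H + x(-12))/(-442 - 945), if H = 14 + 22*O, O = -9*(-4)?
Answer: 416870/1387 ≈ 300.56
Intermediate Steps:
O = 36
x(u) = 3*u (x(u) = -(-3)*u = 3*u)
H = 806 (H = 14 + 22*36 = 14 + 792 = 806)
300 - (H + x(-12))/(-442 - 945) = 300 - (806 + 3*(-12))/(-442 - 945) = 300 - (806 - 36)/(-1387) = 300 - 770*(-1)/1387 = 300 - 1*(-770/1387) = 300 + 770/1387 = 416870/1387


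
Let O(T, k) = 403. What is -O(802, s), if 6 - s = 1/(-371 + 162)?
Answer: -403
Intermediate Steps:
s = 1255/209 (s = 6 - 1/(-371 + 162) = 6 - 1/(-209) = 6 - 1*(-1/209) = 6 + 1/209 = 1255/209 ≈ 6.0048)
-O(802, s) = -1*403 = -403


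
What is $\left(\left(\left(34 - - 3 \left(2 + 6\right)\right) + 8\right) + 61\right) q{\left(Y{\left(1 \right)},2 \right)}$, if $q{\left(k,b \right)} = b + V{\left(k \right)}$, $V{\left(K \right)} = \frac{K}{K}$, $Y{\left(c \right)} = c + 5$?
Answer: $381$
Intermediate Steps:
$Y{\left(c \right)} = 5 + c$
$V{\left(K \right)} = 1$
$q{\left(k,b \right)} = 1 + b$ ($q{\left(k,b \right)} = b + 1 = 1 + b$)
$\left(\left(\left(34 - - 3 \left(2 + 6\right)\right) + 8\right) + 61\right) q{\left(Y{\left(1 \right)},2 \right)} = \left(\left(\left(34 - - 3 \left(2 + 6\right)\right) + 8\right) + 61\right) \left(1 + 2\right) = \left(\left(\left(34 - \left(-3\right) 8\right) + 8\right) + 61\right) 3 = \left(\left(\left(34 - -24\right) + 8\right) + 61\right) 3 = \left(\left(\left(34 + 24\right) + 8\right) + 61\right) 3 = \left(\left(58 + 8\right) + 61\right) 3 = \left(66 + 61\right) 3 = 127 \cdot 3 = 381$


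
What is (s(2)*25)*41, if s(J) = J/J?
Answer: 1025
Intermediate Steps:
s(J) = 1
(s(2)*25)*41 = (1*25)*41 = 25*41 = 1025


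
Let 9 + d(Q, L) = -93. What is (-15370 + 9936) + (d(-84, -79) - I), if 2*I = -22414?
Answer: 5671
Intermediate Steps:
I = -11207 (I = (1/2)*(-22414) = -11207)
d(Q, L) = -102 (d(Q, L) = -9 - 93 = -102)
(-15370 + 9936) + (d(-84, -79) - I) = (-15370 + 9936) + (-102 - 1*(-11207)) = -5434 + (-102 + 11207) = -5434 + 11105 = 5671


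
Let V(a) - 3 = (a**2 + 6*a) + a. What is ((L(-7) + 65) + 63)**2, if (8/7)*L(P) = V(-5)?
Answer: 950625/64 ≈ 14854.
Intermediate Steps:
V(a) = 3 + a**2 + 7*a (V(a) = 3 + ((a**2 + 6*a) + a) = 3 + (a**2 + 7*a) = 3 + a**2 + 7*a)
L(P) = -49/8 (L(P) = 7*(3 + (-5)**2 + 7*(-5))/8 = 7*(3 + 25 - 35)/8 = (7/8)*(-7) = -49/8)
((L(-7) + 65) + 63)**2 = ((-49/8 + 65) + 63)**2 = (471/8 + 63)**2 = (975/8)**2 = 950625/64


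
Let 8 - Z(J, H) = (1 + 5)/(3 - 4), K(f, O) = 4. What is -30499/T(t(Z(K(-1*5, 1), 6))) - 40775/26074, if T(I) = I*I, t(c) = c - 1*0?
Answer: -57373059/365036 ≈ -157.17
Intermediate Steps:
Z(J, H) = 14 (Z(J, H) = 8 - (1 + 5)/(3 - 4) = 8 - 6/(-1) = 8 - 6*(-1) = 8 - 1*(-6) = 8 + 6 = 14)
t(c) = c (t(c) = c + 0 = c)
T(I) = I²
-30499/T(t(Z(K(-1*5, 1), 6))) - 40775/26074 = -30499/(14²) - 40775/26074 = -30499/196 - 40775*1/26074 = -30499*1/196 - 40775/26074 = -4357/28 - 40775/26074 = -57373059/365036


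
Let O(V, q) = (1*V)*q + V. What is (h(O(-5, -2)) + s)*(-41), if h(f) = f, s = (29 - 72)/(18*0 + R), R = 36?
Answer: -5617/36 ≈ -156.03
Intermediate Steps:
O(V, q) = V + V*q (O(V, q) = V*q + V = V + V*q)
s = -43/36 (s = (29 - 72)/(18*0 + 36) = -43/(0 + 36) = -43/36 ≈ -1.1944)
(h(O(-5, -2)) + s)*(-41) = (-5*(1 - 2) - 43/36)*(-41) = (-5*(-1) - 43/36)*(-41) = (5 - 43/36)*(-41) = (137/36)*(-41) = -5617/36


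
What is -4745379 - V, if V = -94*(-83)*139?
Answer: -5829857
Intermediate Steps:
V = 1084478 (V = 7802*139 = 1084478)
-4745379 - V = -4745379 - 1*1084478 = -4745379 - 1084478 = -5829857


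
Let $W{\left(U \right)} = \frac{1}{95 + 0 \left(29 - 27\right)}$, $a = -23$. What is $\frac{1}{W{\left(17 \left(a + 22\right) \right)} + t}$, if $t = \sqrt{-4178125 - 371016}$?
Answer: $\frac{95}{41055997526} - \frac{9025 i \sqrt{4549141}}{41055997526} \approx 2.3139 \cdot 10^{-9} - 0.00046885 i$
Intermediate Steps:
$t = i \sqrt{4549141}$ ($t = \sqrt{-4549141} = i \sqrt{4549141} \approx 2132.9 i$)
$W{\left(U \right)} = \frac{1}{95}$ ($W{\left(U \right)} = \frac{1}{95 + 0 \cdot 2} = \frac{1}{95 + 0} = \frac{1}{95}$)
$\frac{1}{W{\left(17 \left(a + 22\right) \right)} + t} = \frac{1}{\frac{1}{95} + i \sqrt{4549141}}$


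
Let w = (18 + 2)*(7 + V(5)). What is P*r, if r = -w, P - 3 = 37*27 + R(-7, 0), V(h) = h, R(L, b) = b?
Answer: -240480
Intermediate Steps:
w = 240 (w = (18 + 2)*(7 + 5) = 20*12 = 240)
P = 1002 (P = 3 + (37*27 + 0) = 3 + (999 + 0) = 3 + 999 = 1002)
r = -240 (r = -1*240 = -240)
P*r = 1002*(-240) = -240480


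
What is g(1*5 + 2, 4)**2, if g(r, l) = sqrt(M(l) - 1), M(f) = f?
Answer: 3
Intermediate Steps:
g(r, l) = sqrt(-1 + l) (g(r, l) = sqrt(l - 1) = sqrt(-1 + l))
g(1*5 + 2, 4)**2 = (sqrt(-1 + 4))**2 = (sqrt(3))**2 = 3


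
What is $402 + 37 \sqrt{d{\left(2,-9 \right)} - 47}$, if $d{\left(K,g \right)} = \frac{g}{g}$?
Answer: $402 + 37 i \sqrt{46} \approx 402.0 + 250.95 i$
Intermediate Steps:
$d{\left(K,g \right)} = 1$
$402 + 37 \sqrt{d{\left(2,-9 \right)} - 47} = 402 + 37 \sqrt{1 - 47} = 402 + 37 \sqrt{-46} = 402 + 37 i \sqrt{46}$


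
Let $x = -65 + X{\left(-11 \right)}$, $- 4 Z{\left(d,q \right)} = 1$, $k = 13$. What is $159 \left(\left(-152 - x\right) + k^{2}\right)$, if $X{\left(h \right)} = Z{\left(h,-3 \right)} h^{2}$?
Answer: $\frac{71391}{4} \approx 17848.0$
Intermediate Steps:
$Z{\left(d,q \right)} = - \frac{1}{4}$ ($Z{\left(d,q \right)} = \left(- \frac{1}{4}\right) 1 = - \frac{1}{4}$)
$X{\left(h \right)} = - \frac{h^{2}}{4}$
$x = - \frac{381}{4}$ ($x = -65 - \frac{\left(-11\right)^{2}}{4} = -65 - \frac{121}{4} = - \frac{381}{4} \approx -95.25$)
$159 \left(\left(-152 - x\right) + k^{2}\right) = 159 \left(\left(-152 - - \frac{381}{4}\right) + 13^{2}\right) = 159 \left(\left(-152 + \frac{381}{4}\right) + 169\right) = 159 \left(- \frac{227}{4} + 169\right) = 159 \cdot \frac{449}{4} = \frac{71391}{4}$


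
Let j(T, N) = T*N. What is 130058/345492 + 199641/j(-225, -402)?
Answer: 373787567/144674775 ≈ 2.5836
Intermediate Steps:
j(T, N) = N*T
130058/345492 + 199641/j(-225, -402) = 130058/345492 + 199641/((-402*(-225))) = 130058*(1/345492) + 199641/90450 = 65029/172746 + 199641*(1/90450) = 65029/172746 + 66547/30150 = 373787567/144674775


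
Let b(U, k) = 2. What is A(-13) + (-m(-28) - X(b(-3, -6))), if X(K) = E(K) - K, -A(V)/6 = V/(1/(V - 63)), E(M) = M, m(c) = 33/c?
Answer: -165951/28 ≈ -5926.8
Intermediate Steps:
A(V) = -6*V*(-63 + V) (A(V) = -6*V/(1/(V - 63)) = -6*V/(1/(-63 + V)) = -6*V*(-63 + V))
X(K) = 0 (X(K) = K - K = 0)
A(-13) + (-m(-28) - X(b(-3, -6))) = 6*(-13)*(63 - 1*(-13)) + (-33/(-28) - 1*0) = 6*(-13)*(63 + 13) + (-33*(-1)/28 + 0) = 6*(-13)*76 + (-1*(-33/28) + 0) = -5928 + (33/28 + 0) = -5928 + 33/28 = -165951/28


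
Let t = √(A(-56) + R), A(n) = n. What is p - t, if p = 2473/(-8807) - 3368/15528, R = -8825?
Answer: -8507840/17094387 - I*√8881 ≈ -0.4977 - 94.239*I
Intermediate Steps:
t = I*√8881 (t = √(-56 - 8825) = √(-8881) = I*√8881 ≈ 94.239*I)
p = -8507840/17094387 (p = 2473*(-1/8807) - 3368*1/15528 = -2473/8807 - 421/1941 = -8507840/17094387 ≈ -0.49770)
p - t = -8507840/17094387 - I*√8881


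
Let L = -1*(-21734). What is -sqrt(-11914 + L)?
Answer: -2*sqrt(2455) ≈ -99.096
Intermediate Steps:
L = 21734
-sqrt(-11914 + L) = -sqrt(-11914 + 21734) = -sqrt(9820) = -2*sqrt(2455)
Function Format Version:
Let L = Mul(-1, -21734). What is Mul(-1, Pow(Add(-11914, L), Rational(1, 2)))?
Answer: Mul(-2, Pow(2455, Rational(1, 2))) ≈ -99.096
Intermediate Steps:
L = 21734
Mul(-1, Pow(Add(-11914, L), Rational(1, 2))) = Mul(-1, Pow(Add(-11914, 21734), Rational(1, 2))) = Mul(-1, Pow(9820, Rational(1, 2))) = Mul(-1, Mul(2, Pow(2455, Rational(1, 2)))) = Mul(-2, Pow(2455, Rational(1, 2)))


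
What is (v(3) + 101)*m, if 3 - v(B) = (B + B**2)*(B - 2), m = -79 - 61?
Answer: -12880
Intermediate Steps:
m = -140
v(B) = 3 - (-2 + B)*(B + B**2) (v(B) = 3 - (B + B**2)*(B - 2) = 3 - (B + B**2)*(-2 + B) = 3 - (-2 + B)*(B + B**2))
(v(3) + 101)*m = ((3 + 3**2 - 1*3**3 + 2*3) + 101)*(-140) = ((3 + 9 - 1*27 + 6) + 101)*(-140) = ((3 + 9 - 27 + 6) + 101)*(-140) = (-9 + 101)*(-140) = 92*(-140) = -12880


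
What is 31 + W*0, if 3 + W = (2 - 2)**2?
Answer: 31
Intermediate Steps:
W = -3 (W = -3 + (2 - 2)**2 = -3 + 0**2 = -3 + 0 = -3)
31 + W*0 = 31 - 3*0 = 31 + 0 = 31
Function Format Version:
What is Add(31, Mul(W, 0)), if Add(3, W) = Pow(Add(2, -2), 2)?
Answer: 31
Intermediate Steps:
W = -3 (W = Add(-3, Pow(Add(2, -2), 2)) = Add(-3, Pow(0, 2)) = Add(-3, 0) = -3)
Add(31, Mul(W, 0)) = Add(31, Mul(-3, 0)) = Add(31, 0) = 31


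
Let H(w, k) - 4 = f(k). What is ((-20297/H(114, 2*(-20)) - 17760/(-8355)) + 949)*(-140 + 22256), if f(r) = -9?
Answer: 308613608424/2785 ≈ 1.1081e+8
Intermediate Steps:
H(w, k) = -5 (H(w, k) = 4 - 9 = -5)
((-20297/H(114, 2*(-20)) - 17760/(-8355)) + 949)*(-140 + 22256) = ((-20297/(-5) - 17760/(-8355)) + 949)*(-140 + 22256) = ((-20297*(-⅕) - 17760*(-1/8355)) + 949)*22116 = ((20297/5 + 1184/557) + 949)*22116 = (11311349/2785 + 949)*22116 = (13954314/2785)*22116 = 308613608424/2785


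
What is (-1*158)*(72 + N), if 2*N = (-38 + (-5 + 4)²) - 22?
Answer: -6715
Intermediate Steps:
N = -59/2 (N = ((-38 + (-5 + 4)²) - 22)/2 = ((-38 + (-1)²) - 22)/2 = ((-38 + 1) - 22)/2 = (-37 - 22)/2 = (½)*(-59) = -59/2 ≈ -29.500)
(-1*158)*(72 + N) = (-1*158)*(72 - 59/2) = -158*85/2 = -6715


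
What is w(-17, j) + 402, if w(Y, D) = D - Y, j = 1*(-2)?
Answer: 417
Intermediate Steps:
j = -2
w(-17, j) + 402 = (-2 - 1*(-17)) + 402 = (-2 + 17) + 402 = 15 + 402 = 417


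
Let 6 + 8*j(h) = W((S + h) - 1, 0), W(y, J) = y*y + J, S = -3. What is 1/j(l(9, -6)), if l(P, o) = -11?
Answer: 8/219 ≈ 0.036530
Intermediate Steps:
W(y, J) = J + y**2 (W(y, J) = y**2 + J = J + y**2)
j(h) = -3/4 + (-4 + h)**2/8 (j(h) = -3/4 + (0 + ((-3 + h) - 1)**2)/8 = -3/4 + (0 + (-4 + h)**2)/8 = -3/4 + (-4 + h)**2/8)
1/j(l(9, -6)) = 1/(-3/4 + (-4 - 11)**2/8) = 1/(-3/4 + (1/8)*(-15)**2) = 1/(-3/4 + (1/8)*225) = 1/(-3/4 + 225/8) = 1/(219/8) = 8/219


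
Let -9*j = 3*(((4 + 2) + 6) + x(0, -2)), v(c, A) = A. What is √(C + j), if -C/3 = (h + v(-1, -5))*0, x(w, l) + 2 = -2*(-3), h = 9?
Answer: 4*I*√3/3 ≈ 2.3094*I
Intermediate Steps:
x(w, l) = 4 (x(w, l) = -2 - 2*(-3) = -2 + 6 = 4)
C = 0 (C = -3*(9 - 5)*0 = -12*0 = -3*0 = 0)
j = -16/3 (j = -(((4 + 2) + 6) + 4)/3 = -((6 + 6) + 4)/3 = -(12 + 4)/3 = -16/3 ≈ -5.3333)
√(C + j) = √(0 - 16/3) = √(-16/3) = 4*I*√3/3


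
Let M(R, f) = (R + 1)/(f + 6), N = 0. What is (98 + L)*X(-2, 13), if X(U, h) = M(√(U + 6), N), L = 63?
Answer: 161/2 ≈ 80.500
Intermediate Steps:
M(R, f) = (1 + R)/(6 + f)
X(U, h) = ⅙ + √(6 + U)/6 (X(U, h) = (1 + √(U + 6))/(6 + 0) = (1 + √(6 + U))/6 = ⅙ + √(6 + U)/6)
(98 + L)*X(-2, 13) = (98 + 63)*(⅙ + √(6 - 2)/6) = 161*(⅙ + √4/6) = 161*(⅙ + (⅙)*2) = 161*(⅙ + ⅓) = 161*(½) = 161/2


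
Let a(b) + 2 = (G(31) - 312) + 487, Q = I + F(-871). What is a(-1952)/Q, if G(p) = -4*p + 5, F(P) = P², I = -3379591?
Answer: -9/436825 ≈ -2.0603e-5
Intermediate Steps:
G(p) = 5 - 4*p
Q = -2620950 (Q = -3379591 + (-871)² = -3379591 + 758641 = -2620950)
a(b) = 54 (a(b) = -2 + (((5 - 4*31) - 312) + 487) = -2 + (((5 - 124) - 312) + 487) = -2 + ((-119 - 312) + 487) = -2 + (-431 + 487) = -2 + 56 = 54)
a(-1952)/Q = 54/(-2620950) = 54*(-1/2620950) = -9/436825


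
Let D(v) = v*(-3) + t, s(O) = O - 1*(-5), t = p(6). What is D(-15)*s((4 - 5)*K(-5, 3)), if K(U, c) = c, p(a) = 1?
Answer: 92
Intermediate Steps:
t = 1
s(O) = 5 + O (s(O) = O + 5 = 5 + O)
D(v) = 1 - 3*v (D(v) = v*(-3) + 1 = -3*v + 1 = 1 - 3*v)
D(-15)*s((4 - 5)*K(-5, 3)) = (1 - 3*(-15))*(5 + (4 - 5)*3) = (1 + 45)*(5 - 1*3) = 46*(5 - 3) = 46*2 = 92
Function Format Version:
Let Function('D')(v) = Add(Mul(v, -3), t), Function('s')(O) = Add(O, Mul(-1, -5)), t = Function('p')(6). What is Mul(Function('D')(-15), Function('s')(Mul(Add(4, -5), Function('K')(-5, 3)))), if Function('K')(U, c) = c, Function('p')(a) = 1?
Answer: 92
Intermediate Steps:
t = 1
Function('s')(O) = Add(5, O) (Function('s')(O) = Add(O, 5) = Add(5, O))
Function('D')(v) = Add(1, Mul(-3, v)) (Function('D')(v) = Add(Mul(v, -3), 1) = Add(Mul(-3, v), 1) = Add(1, Mul(-3, v)))
Mul(Function('D')(-15), Function('s')(Mul(Add(4, -5), Function('K')(-5, 3)))) = Mul(Add(1, Mul(-3, -15)), Add(5, Mul(Add(4, -5), 3))) = Mul(Add(1, 45), Add(5, Mul(-1, 3))) = Mul(46, Add(5, -3)) = Mul(46, 2) = 92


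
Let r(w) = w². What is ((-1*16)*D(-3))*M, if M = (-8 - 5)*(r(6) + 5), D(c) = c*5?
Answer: -127920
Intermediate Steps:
D(c) = 5*c
M = -533 (M = (-8 - 5)*(6² + 5) = -13*(36 + 5) = -13*41 = -533)
((-1*16)*D(-3))*M = ((-1*16)*(5*(-3)))*(-533) = -16*(-15)*(-533) = 240*(-533) = -127920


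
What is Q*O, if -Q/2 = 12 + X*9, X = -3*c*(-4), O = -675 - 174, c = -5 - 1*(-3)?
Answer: -346392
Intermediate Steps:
c = -2 (c = -5 + 3 = -2)
O = -849
X = -24 (X = -3*(-2)*(-4) = 6*(-4) = -24)
Q = 408 (Q = -2*(12 - 24*9) = -2*(12 - 216) = -2*(-204) = 408)
Q*O = 408*(-849) = -346392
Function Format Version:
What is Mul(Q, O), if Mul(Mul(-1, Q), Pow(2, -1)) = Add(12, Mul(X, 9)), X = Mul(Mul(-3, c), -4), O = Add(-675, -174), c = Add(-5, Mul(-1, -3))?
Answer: -346392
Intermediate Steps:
c = -2 (c = Add(-5, 3) = -2)
O = -849
X = -24 (X = Mul(Mul(-3, -2), -4) = Mul(6, -4) = -24)
Q = 408 (Q = Mul(-2, Add(12, Mul(-24, 9))) = Mul(-2, Add(12, -216)) = Mul(-2, -204) = 408)
Mul(Q, O) = Mul(408, -849) = -346392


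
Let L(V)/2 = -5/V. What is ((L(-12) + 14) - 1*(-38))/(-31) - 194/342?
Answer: -24083/10602 ≈ -2.2716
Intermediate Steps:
L(V) = -10/V (L(V) = 2*(-5/V) = -10/V)
((L(-12) + 14) - 1*(-38))/(-31) - 194/342 = ((-10/(-12) + 14) - 1*(-38))/(-31) - 194/342 = ((-10*(-1/12) + 14) + 38)*(-1/31) - 194*1/342 = ((⅚ + 14) + 38)*(-1/31) - 97/171 = (89/6 + 38)*(-1/31) - 97/171 = (317/6)*(-1/31) - 97/171 = -317/186 - 97/171 = -24083/10602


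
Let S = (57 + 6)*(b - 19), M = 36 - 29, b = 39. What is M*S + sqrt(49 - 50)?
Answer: 8820 + I ≈ 8820.0 + 1.0*I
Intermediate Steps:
M = 7
S = 1260 (S = (57 + 6)*(39 - 19) = 63*20 = 1260)
M*S + sqrt(49 - 50) = 7*1260 + sqrt(49 - 50) = 8820 + sqrt(-1) = 8820 + I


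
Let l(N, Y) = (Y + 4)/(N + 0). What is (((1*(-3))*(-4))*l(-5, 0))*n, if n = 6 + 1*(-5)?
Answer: -48/5 ≈ -9.6000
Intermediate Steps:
n = 1 (n = 6 - 5 = 1)
l(N, Y) = (4 + Y)/N
(((1*(-3))*(-4))*l(-5, 0))*n = (((1*(-3))*(-4))*((4 + 0)/(-5)))*1 = ((-3*(-4))*(-⅕*4))*1 = (12*(-⅘))*1 = -48/5*1 = -48/5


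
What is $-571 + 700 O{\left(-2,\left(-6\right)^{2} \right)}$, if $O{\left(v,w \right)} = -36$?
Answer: $-25771$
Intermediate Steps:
$-571 + 700 O{\left(-2,\left(-6\right)^{2} \right)} = -571 + 700 \left(-36\right) = -571 - 25200 = -25771$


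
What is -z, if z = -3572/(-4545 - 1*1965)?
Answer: -1786/3255 ≈ -0.54869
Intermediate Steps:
z = 1786/3255 (z = -3572/(-4545 - 1965) = -3572/(-6510) = -3572*(-1/6510) = 1786/3255 ≈ 0.54869)
-z = -1*1786/3255 = -1786/3255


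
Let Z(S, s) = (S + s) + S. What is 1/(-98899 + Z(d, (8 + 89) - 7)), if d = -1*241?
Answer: -1/99291 ≈ -1.0071e-5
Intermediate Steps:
d = -241
Z(S, s) = s + 2*S
1/(-98899 + Z(d, (8 + 89) - 7)) = 1/(-98899 + (((8 + 89) - 7) + 2*(-241))) = 1/(-98899 + ((97 - 7) - 482)) = 1/(-98899 + (90 - 482)) = 1/(-98899 - 392) = 1/(-99291) = -1/99291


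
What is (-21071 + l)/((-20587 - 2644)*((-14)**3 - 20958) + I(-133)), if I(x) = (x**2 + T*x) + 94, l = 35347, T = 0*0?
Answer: 14276/550638945 ≈ 2.5926e-5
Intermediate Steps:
T = 0
I(x) = 94 + x**2 (I(x) = (x**2 + 0*x) + 94 = (x**2 + 0) + 94 = x**2 + 94 = 94 + x**2)
(-21071 + l)/((-20587 - 2644)*((-14)**3 - 20958) + I(-133)) = (-21071 + 35347)/((-20587 - 2644)*((-14)**3 - 20958) + (94 + (-133)**2)) = 14276/(-23231*(-2744 - 20958) + (94 + 17689)) = 14276/(-23231*(-23702) + 17783) = 14276/(550621162 + 17783) = 14276/550638945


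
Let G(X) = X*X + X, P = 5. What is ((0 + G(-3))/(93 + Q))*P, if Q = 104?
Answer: 30/197 ≈ 0.15228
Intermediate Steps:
G(X) = X + X² (G(X) = X² + X = X + X²)
((0 + G(-3))/(93 + Q))*P = ((0 - 3*(1 - 3))/(93 + 104))*5 = ((0 - 3*(-2))/197)*5 = ((0 + 6)*(1/197))*5 = (6*(1/197))*5 = (6/197)*5 = 30/197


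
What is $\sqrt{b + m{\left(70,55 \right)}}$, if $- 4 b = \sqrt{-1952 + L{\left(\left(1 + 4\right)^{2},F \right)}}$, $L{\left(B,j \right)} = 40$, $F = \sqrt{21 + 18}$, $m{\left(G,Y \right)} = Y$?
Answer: $\frac{\sqrt{220 - 2 i \sqrt{478}}}{2} \approx 7.4524 - 0.73343 i$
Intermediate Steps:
$F = \sqrt{39} \approx 6.245$
$b = - \frac{i \sqrt{478}}{2}$ ($b = - \frac{\sqrt{-1952 + 40}}{4} = - \frac{\sqrt{-1912}}{4} = - \frac{2 i \sqrt{478}}{4} = - \frac{i \sqrt{478}}{2} \approx - 10.932 i$)
$\sqrt{b + m{\left(70,55 \right)}} = \sqrt{- \frac{i \sqrt{478}}{2} + 55} = \sqrt{55 - \frac{i \sqrt{478}}{2}}$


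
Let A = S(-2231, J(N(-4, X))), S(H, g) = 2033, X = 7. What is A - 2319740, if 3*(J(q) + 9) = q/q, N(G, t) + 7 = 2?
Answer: -2317707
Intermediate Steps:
N(G, t) = -5 (N(G, t) = -7 + 2 = -5)
J(q) = -26/3 (J(q) = -9 + (q/q)/3 = -9 + (1/3)*1 = -9 + 1/3 = -26/3)
A = 2033
A - 2319740 = 2033 - 2319740 = -2317707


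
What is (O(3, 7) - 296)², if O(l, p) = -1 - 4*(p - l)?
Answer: 97969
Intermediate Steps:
O(l, p) = -1 - 4*p + 4*l (O(l, p) = -1 + (-4*p + 4*l) = -1 - 4*p + 4*l)
(O(3, 7) - 296)² = ((-1 - 4*7 + 4*3) - 296)² = ((-1 - 28 + 12) - 296)² = (-17 - 296)² = (-313)² = 97969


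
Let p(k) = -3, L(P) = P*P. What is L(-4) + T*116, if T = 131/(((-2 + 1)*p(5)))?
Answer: 15244/3 ≈ 5081.3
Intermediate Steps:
L(P) = P²
T = 131/3 (T = 131/(((-2 + 1)*(-3))) = 131/((-1*(-3))) = 131/3 ≈ 43.667)
L(-4) + T*116 = (-4)² + (131/3)*116 = 16 + 15196/3 = 15244/3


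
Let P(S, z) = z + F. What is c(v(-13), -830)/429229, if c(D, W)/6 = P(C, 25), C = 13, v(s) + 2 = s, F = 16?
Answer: 6/10469 ≈ 0.00057312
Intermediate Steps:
v(s) = -2 + s
P(S, z) = 16 + z (P(S, z) = z + 16 = 16 + z)
c(D, W) = 246 (c(D, W) = 6*(16 + 25) = 6*41 = 246)
c(v(-13), -830)/429229 = 246/429229 = 246*(1/429229) = 6/10469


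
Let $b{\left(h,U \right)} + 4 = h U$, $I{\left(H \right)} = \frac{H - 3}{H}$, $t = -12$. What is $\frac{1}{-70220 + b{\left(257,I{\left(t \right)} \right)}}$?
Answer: $- \frac{4}{279611} \approx -1.4306 \cdot 10^{-5}$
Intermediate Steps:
$I{\left(H \right)} = \frac{-3 + H}{H}$
$b{\left(h,U \right)} = -4 + U h$ ($b{\left(h,U \right)} = -4 + h U = -4 + U h$)
$\frac{1}{-70220 + b{\left(257,I{\left(t \right)} \right)}} = \frac{1}{-70220 - \left(4 - \frac{-3 - 12}{-12} \cdot 257\right)} = \frac{1}{-70220 - \left(4 - \left(- \frac{1}{12}\right) \left(-15\right) 257\right)} = \frac{1}{-70220 + \left(-4 + \frac{5}{4} \cdot 257\right)} = \frac{1}{-70220 + \left(-4 + \frac{1285}{4}\right)} = \frac{1}{-70220 + \frac{1269}{4}} = \frac{1}{- \frac{279611}{4}} = - \frac{4}{279611}$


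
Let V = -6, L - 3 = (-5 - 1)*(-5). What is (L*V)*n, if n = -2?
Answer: 396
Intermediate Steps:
L = 33 (L = 3 + (-5 - 1)*(-5) = 3 - 6*(-5) = 3 + 30 = 33)
(L*V)*n = (33*(-6))*(-2) = -198*(-2) = 396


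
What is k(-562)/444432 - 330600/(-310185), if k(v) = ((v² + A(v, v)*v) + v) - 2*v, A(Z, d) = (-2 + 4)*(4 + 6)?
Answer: 2684301499/1531734888 ≈ 1.7525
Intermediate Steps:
A(Z, d) = 20 (A(Z, d) = 2*10 = 20)
k(v) = v² + 19*v (k(v) = ((v² + 20*v) + v) - 2*v = (v² + 21*v) - 2*v = v² + 19*v)
k(-562)/444432 - 330600/(-310185) = -562*(19 - 562)/444432 - 330600/(-310185) = -562*(-543)*(1/444432) - 330600*(-1/310185) = 305166*(1/444432) + 22040/20679 = 50861/74072 + 22040/20679 = 2684301499/1531734888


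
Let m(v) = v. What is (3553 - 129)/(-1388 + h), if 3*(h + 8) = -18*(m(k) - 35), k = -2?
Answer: -1712/587 ≈ -2.9165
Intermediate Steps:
h = 214 (h = -8 + (-18*(-2 - 35))/3 = -8 + (-18*(-37))/3 = -8 + (⅓)*666 = -8 + 222 = 214)
(3553 - 129)/(-1388 + h) = (3553 - 129)/(-1388 + 214) = 3424/(-1174) = 3424*(-1/1174) = -1712/587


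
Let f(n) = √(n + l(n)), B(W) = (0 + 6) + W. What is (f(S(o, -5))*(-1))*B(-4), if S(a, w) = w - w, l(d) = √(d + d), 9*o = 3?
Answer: 0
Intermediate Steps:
o = ⅓ (o = (⅑)*3 = ⅓ ≈ 0.33333)
B(W) = 6 + W
l(d) = √2*√d (l(d) = √(2*d) = √2*√d)
S(a, w) = 0
f(n) = √(n + √2*√n)
(f(S(o, -5))*(-1))*B(-4) = (√(0 + √2*√0)*(-1))*(6 - 4) = (√(0 + √2*0)*(-1))*2 = (√(0 + 0)*(-1))*2 = (√0*(-1))*2 = (0*(-1))*2 = 0*2 = 0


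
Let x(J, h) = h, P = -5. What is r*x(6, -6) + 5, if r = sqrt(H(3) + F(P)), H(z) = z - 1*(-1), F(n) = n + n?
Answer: 5 - 6*I*sqrt(6) ≈ 5.0 - 14.697*I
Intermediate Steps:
F(n) = 2*n
H(z) = 1 + z (H(z) = z + 1 = 1 + z)
r = I*sqrt(6) (r = sqrt((1 + 3) + 2*(-5)) = sqrt(4 - 10) = sqrt(-6) = I*sqrt(6) ≈ 2.4495*I)
r*x(6, -6) + 5 = (I*sqrt(6))*(-6) + 5 = -6*I*sqrt(6) + 5 = 5 - 6*I*sqrt(6)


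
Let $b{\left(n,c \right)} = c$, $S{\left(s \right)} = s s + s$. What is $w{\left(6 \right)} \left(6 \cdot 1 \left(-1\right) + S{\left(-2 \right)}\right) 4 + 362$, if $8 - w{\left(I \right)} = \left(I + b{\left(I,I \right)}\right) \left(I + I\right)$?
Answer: $2538$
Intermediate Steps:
$S{\left(s \right)} = s + s^{2}$ ($S{\left(s \right)} = s^{2} + s = s + s^{2}$)
$w{\left(I \right)} = 8 - 4 I^{2}$ ($w{\left(I \right)} = 8 - \left(I + I\right) \left(I + I\right) = 8 - 2 I 2 I = 8 - 4 I^{2}$)
$w{\left(6 \right)} \left(6 \cdot 1 \left(-1\right) + S{\left(-2 \right)}\right) 4 + 362 = \left(8 - 4 \cdot 6^{2}\right) \left(6 \cdot 1 \left(-1\right) - 2 \left(1 - 2\right)\right) 4 + 362 = \left(8 - 144\right) \left(6 \left(-1\right) - -2\right) 4 + 362 = \left(8 - 144\right) \left(-6 + 2\right) 4 + 362 = - 136 \left(\left(-4\right) 4\right) + 362 = \left(-136\right) \left(-16\right) + 362 = 2176 + 362 = 2538$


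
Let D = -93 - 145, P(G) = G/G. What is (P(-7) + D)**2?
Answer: 56169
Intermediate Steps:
P(G) = 1
D = -238
(P(-7) + D)**2 = (1 - 238)**2 = (-237)**2 = 56169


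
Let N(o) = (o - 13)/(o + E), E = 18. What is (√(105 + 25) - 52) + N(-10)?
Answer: -439/8 + √130 ≈ -43.473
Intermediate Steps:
N(o) = (-13 + o)/(18 + o) (N(o) = (o - 13)/(o + 18) = (-13 + o)/(18 + o))
(√(105 + 25) - 52) + N(-10) = (√(105 + 25) - 52) + (-13 - 10)/(18 - 10) = (√130 - 52) - 23/8 = (-52 + √130) + (⅛)*(-23) = (-52 + √130) - 23/8 = -439/8 + √130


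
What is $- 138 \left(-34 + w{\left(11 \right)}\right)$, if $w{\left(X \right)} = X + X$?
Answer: $1656$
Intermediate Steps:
$w{\left(X \right)} = 2 X$
$- 138 \left(-34 + w{\left(11 \right)}\right) = - 138 \left(-34 + 2 \cdot 11\right) = - 138 \left(-34 + 22\right) = \left(-138\right) \left(-12\right) = 1656$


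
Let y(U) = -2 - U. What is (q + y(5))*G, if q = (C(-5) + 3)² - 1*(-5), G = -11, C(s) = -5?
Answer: -22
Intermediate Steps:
q = 9 (q = (-5 + 3)² - 1*(-5) = (-2)² + 5 = 4 + 5 = 9)
(q + y(5))*G = (9 + (-2 - 1*5))*(-11) = (9 + (-2 - 5))*(-11) = (9 - 7)*(-11) = 2*(-11) = -22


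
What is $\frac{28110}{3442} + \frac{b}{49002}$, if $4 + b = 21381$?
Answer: $\frac{725512927}{84332442} \approx 8.603$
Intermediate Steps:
$b = 21377$ ($b = -4 + 21381 = 21377$)
$\frac{28110}{3442} + \frac{b}{49002} = \frac{28110}{3442} + \frac{21377}{49002} = 28110 \cdot \frac{1}{3442} + 21377 \cdot \frac{1}{49002} = \frac{14055}{1721} + \frac{21377}{49002} = \frac{725512927}{84332442}$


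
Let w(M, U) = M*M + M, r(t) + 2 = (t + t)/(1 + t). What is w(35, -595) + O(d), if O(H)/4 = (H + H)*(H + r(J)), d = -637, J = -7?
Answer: 9737140/3 ≈ 3.2457e+6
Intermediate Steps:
r(t) = -2 + 2*t/(1 + t) (r(t) = -2 + (t + t)/(1 + t) = -2 + (2*t)/(1 + t) = -2 + 2*t/(1 + t))
w(M, U) = M + M² (w(M, U) = M² + M = M + M²)
O(H) = 8*H*(⅓ + H) (O(H) = 4*((H + H)*(H - 2/(1 - 7))) = 4*((2*H)*(H - 2/(-6))) = 4*((2*H)*(H - 2*(-⅙))) = 4*((2*H)*(H + ⅓)) = 4*((2*H)*(⅓ + H)) = 4*(2*H*(⅓ + H)) = 8*H*(⅓ + H))
w(35, -595) + O(d) = 35*(1 + 35) + (8/3)*(-637)*(1 + 3*(-637)) = 35*36 + (8/3)*(-637)*(1 - 1911) = 1260 + (8/3)*(-637)*(-1910) = 1260 + 9733360/3 = 9737140/3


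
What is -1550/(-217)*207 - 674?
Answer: 5632/7 ≈ 804.57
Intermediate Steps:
-1550/(-217)*207 - 674 = -1550*(-1/217)*207 - 674 = (50/7)*207 - 674 = 10350/7 - 674 = 5632/7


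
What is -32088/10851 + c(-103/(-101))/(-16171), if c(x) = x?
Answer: -169610089/57354769 ≈ -2.9572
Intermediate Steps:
-32088/10851 + c(-103/(-101))/(-16171) = -32088/10851 - 103/(-101)/(-16171) = -32088*1/10851 - 103*(-1/101)*(-1/16171) = -10696/3617 + (103/101)*(-1/16171) = -10696/3617 - 1/15857 = -169610089/57354769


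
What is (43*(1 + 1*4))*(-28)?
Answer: -6020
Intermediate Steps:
(43*(1 + 1*4))*(-28) = (43*(1 + 4))*(-28) = (43*5)*(-28) = 215*(-28) = -6020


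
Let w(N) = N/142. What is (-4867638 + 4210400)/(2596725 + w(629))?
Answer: -93327796/368735579 ≈ -0.25310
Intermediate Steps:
w(N) = N/142 (w(N) = N*(1/142) = N/142)
(-4867638 + 4210400)/(2596725 + w(629)) = (-4867638 + 4210400)/(2596725 + (1/142)*629) = -657238/(2596725 + 629/142) = -657238/368735579/142 = -657238*142/368735579 = -93327796/368735579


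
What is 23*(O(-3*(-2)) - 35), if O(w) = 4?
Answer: -713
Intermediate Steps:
23*(O(-3*(-2)) - 35) = 23*(4 - 35) = 23*(-31) = -713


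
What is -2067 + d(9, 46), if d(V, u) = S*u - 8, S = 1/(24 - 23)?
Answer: -2029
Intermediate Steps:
S = 1 (S = 1/1 = 1)
d(V, u) = -8 + u (d(V, u) = 1*u - 8 = u - 8 = -8 + u)
-2067 + d(9, 46) = -2067 + (-8 + 46) = -2067 + 38 = -2029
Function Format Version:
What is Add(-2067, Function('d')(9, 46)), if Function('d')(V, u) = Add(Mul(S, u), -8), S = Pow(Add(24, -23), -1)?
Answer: -2029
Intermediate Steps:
S = 1 (S = Pow(1, -1) = 1)
Function('d')(V, u) = Add(-8, u) (Function('d')(V, u) = Add(Mul(1, u), -8) = Add(u, -8) = Add(-8, u))
Add(-2067, Function('d')(9, 46)) = Add(-2067, Add(-8, 46)) = Add(-2067, 38) = -2029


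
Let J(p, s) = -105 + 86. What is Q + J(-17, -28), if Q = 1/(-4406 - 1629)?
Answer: -114666/6035 ≈ -19.000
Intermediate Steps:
Q = -1/6035 (Q = 1/(-6035) = -1/6035 ≈ -0.00016570)
J(p, s) = -19
Q + J(-17, -28) = -1/6035 - 19 = -114666/6035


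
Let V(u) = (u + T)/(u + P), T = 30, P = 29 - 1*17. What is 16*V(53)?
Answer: 1328/65 ≈ 20.431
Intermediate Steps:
P = 12 (P = 29 - 17 = 12)
V(u) = (30 + u)/(12 + u) (V(u) = (u + 30)/(u + 12) = (30 + u)/(12 + u))
16*V(53) = 16*((30 + 53)/(12 + 53)) = 16*(83/65) = 1328/65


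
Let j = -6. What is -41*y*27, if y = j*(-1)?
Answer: -6642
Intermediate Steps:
y = 6 (y = -6*(-1) = 6)
-41*y*27 = -41*6*27 = -246*27 = -6642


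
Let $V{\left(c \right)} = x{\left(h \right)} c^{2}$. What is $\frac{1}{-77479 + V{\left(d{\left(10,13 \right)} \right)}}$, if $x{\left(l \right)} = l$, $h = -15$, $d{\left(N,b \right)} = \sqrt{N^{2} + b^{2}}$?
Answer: $- \frac{1}{81514} \approx -1.2268 \cdot 10^{-5}$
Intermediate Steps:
$V{\left(c \right)} = - 15 c^{2}$
$\frac{1}{-77479 + V{\left(d{\left(10,13 \right)} \right)}} = \frac{1}{-77479 - 15 \left(\sqrt{10^{2} + 13^{2}}\right)^{2}} = \frac{1}{-77479 - 15 \left(\sqrt{100 + 169}\right)^{2}} = \frac{1}{-77479 - 15 \left(\sqrt{269}\right)^{2}} = \frac{1}{-77479 - 4035} = \frac{1}{-81514} = - \frac{1}{81514}$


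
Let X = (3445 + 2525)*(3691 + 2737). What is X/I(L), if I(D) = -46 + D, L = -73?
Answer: -38375160/119 ≈ -3.2248e+5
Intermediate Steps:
X = 38375160 (X = 5970*6428 = 38375160)
X/I(L) = 38375160/(-46 - 73) = 38375160/(-119) = 38375160*(-1/119) = -38375160/119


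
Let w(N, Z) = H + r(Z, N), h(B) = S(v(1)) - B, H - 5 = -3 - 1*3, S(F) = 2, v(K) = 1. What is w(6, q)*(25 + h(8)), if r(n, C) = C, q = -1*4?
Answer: 95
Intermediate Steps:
q = -4
H = -1 (H = 5 + (-3 - 1*3) = 5 + (-3 - 3) = 5 - 6 = -1)
h(B) = 2 - B
w(N, Z) = -1 + N
w(6, q)*(25 + h(8)) = (-1 + 6)*(25 + (2 - 1*8)) = 5*(25 + (2 - 8)) = 5*(25 - 6) = 5*19 = 95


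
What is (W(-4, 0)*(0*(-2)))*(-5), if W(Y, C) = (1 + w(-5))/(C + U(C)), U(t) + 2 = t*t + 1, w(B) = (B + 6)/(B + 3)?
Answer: 0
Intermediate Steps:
w(B) = (6 + B)/(3 + B)
U(t) = -1 + t² (U(t) = -2 + (t*t + 1) = -2 + (t² + 1) = -2 + (1 + t²) = -1 + t²)
W(Y, C) = 1/(2*(-1 + C + C²)) (W(Y, C) = (1 + (6 - 5)/(3 - 5))/(C + (-1 + C²)) = (1 + 1/(-2))/(-1 + C + C²) = (1 - ½*1)/(-1 + C + C²) = (1 - ½)/(-1 + C + C²) = 1/(2*(-1 + C + C²)))
(W(-4, 0)*(0*(-2)))*(-5) = ((1/(2*(-1 + 0 + 0²)))*(0*(-2)))*(-5) = ((1/(2*(-1 + 0 + 0)))*0)*(-5) = (((½)/(-1))*0)*(-5) = (((½)*(-1))*0)*(-5) = -½*0*(-5) = 0*(-5) = 0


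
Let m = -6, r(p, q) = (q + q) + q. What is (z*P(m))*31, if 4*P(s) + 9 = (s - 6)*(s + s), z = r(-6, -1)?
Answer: -12555/4 ≈ -3138.8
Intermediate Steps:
r(p, q) = 3*q (r(p, q) = 2*q + q = 3*q)
z = -3 (z = 3*(-1) = -3)
P(s) = -9/4 + s*(-6 + s)/2 (P(s) = -9/4 + ((s - 6)*(s + s))/4 = -9/4 + ((-6 + s)*(2*s))/4 = -9/4 + (2*s*(-6 + s))/4 = -9/4 + s*(-6 + s)/2)
(z*P(m))*31 = -3*(-9/4 + (1/2)*(-6)**2 - 3*(-6))*31 = -3*(-9/4 + (1/2)*36 + 18)*31 = -3*(-9/4 + 18 + 18)*31 = -3*135/4*31 = -405/4*31 = -12555/4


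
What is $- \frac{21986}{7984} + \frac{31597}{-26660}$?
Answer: $- \frac{104802151}{26606680} \approx -3.9389$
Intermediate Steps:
$- \frac{21986}{7984} + \frac{31597}{-26660} = \left(-21986\right) \frac{1}{7984} + 31597 \left(- \frac{1}{26660}\right) = - \frac{10993}{3992} - \frac{31597}{26660} = - \frac{104802151}{26606680}$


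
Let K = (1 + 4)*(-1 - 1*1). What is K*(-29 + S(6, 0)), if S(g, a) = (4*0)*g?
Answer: 290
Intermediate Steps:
S(g, a) = 0 (S(g, a) = 0*g = 0)
K = -10 (K = 5*(-1 - 1) = 5*(-2) = -10)
K*(-29 + S(6, 0)) = -10*(-29 + 0) = -10*(-29) = 290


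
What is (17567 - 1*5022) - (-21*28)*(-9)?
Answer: 7253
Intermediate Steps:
(17567 - 1*5022) - (-21*28)*(-9) = (17567 - 5022) - (-588)*(-9) = 12545 - 1*5292 = 12545 - 5292 = 7253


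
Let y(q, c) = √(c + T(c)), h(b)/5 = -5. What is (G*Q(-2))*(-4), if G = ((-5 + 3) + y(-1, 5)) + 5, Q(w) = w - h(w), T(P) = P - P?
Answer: -276 - 92*√5 ≈ -481.72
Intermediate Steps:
h(b) = -25 (h(b) = 5*(-5) = -25)
T(P) = 0
Q(w) = 25 + w (Q(w) = w - 1*(-25) = w + 25 = 25 + w)
y(q, c) = √c (y(q, c) = √(c + 0) = √c)
G = 3 + √5 (G = ((-5 + 3) + √5) + 5 = (-2 + √5) + 5 = 3 + √5 ≈ 5.2361)
(G*Q(-2))*(-4) = ((3 + √5)*(25 - 2))*(-4) = ((3 + √5)*23)*(-4) = (69 + 23*√5)*(-4) = -276 - 92*√5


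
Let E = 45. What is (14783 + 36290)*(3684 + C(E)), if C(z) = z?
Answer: 190451217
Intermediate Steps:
(14783 + 36290)*(3684 + C(E)) = (14783 + 36290)*(3684 + 45) = 51073*3729 = 190451217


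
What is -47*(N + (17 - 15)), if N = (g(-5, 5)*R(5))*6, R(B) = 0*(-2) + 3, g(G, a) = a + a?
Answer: -8554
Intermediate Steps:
g(G, a) = 2*a
R(B) = 3 (R(B) = 0 + 3 = 3)
N = 180 (N = ((2*5)*3)*6 = (10*3)*6 = 30*6 = 180)
-47*(N + (17 - 15)) = -47*(180 + (17 - 15)) = -47*(180 + 2) = -47*182 = -8554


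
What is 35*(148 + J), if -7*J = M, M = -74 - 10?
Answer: 5600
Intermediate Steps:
M = -84
J = 12 (J = -⅐*(-84) = 12)
35*(148 + J) = 35*(148 + 12) = 35*160 = 5600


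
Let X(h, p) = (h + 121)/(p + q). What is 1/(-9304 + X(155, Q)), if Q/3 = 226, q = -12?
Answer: -111/1032698 ≈ -0.00010749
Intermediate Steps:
Q = 678 (Q = 3*226 = 678)
X(h, p) = (121 + h)/(-12 + p) (X(h, p) = (h + 121)/(p - 12) = (121 + h)/(-12 + p))
1/(-9304 + X(155, Q)) = 1/(-9304 + (121 + 155)/(-12 + 678)) = 1/(-9304 + 276/666) = 1/(-9304 + (1/666)*276) = 1/(-9304 + 46/111) = 1/(-1032698/111) = -111/1032698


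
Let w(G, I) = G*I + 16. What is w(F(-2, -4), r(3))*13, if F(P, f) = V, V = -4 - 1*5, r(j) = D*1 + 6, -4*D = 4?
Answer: -377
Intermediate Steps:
D = -1 (D = -¼*4 = -1)
r(j) = 5 (r(j) = -1*1 + 6 = -1 + 6 = 5)
V = -9 (V = -4 - 5 = -9)
F(P, f) = -9
w(G, I) = 16 + G*I
w(F(-2, -4), r(3))*13 = (16 - 9*5)*13 = (16 - 45)*13 = -29*13 = -377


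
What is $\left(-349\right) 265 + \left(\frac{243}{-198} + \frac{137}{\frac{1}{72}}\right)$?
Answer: $- \frac{1817689}{22} \approx -82622.0$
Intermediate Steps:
$\left(-349\right) 265 + \left(\frac{243}{-198} + \frac{137}{\frac{1}{72}}\right) = -92485 + \left(243 \left(- \frac{1}{198}\right) + 137 \frac{1}{\frac{1}{72}}\right) = -92485 + \left(- \frac{27}{22} + 137 \cdot 72\right) = -92485 + \left(- \frac{27}{22} + 9864\right) = -92485 + \frac{216981}{22} = - \frac{1817689}{22}$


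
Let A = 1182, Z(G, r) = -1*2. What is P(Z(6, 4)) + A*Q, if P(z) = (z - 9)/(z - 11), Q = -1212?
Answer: -18623581/13 ≈ -1.4326e+6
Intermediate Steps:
Z(G, r) = -2
P(z) = (-9 + z)/(-11 + z)
P(Z(6, 4)) + A*Q = (-9 - 2)/(-11 - 2) + 1182*(-1212) = -11/(-13) - 1432584 = -1/13*(-11) - 1432584 = 11/13 - 1432584 = -18623581/13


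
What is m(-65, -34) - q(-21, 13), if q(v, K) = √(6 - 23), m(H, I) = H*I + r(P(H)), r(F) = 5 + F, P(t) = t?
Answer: 2150 - I*√17 ≈ 2150.0 - 4.1231*I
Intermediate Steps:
m(H, I) = 5 + H + H*I (m(H, I) = H*I + (5 + H) = 5 + H + H*I)
q(v, K) = I*√17 (q(v, K) = √(-17) = I*√17)
m(-65, -34) - q(-21, 13) = (5 - 65 - 65*(-34)) - I*√17 = (5 - 65 + 2210) - I*√17 = 2150 - I*√17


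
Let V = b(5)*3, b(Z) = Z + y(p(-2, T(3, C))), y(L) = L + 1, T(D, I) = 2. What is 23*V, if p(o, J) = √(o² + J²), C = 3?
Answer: 414 + 138*√2 ≈ 609.16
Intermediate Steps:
p(o, J) = √(J² + o²)
y(L) = 1 + L
b(Z) = 1 + Z + 2*√2 (b(Z) = Z + (1 + √(2² + (-2)²)) = Z + (1 + √(4 + 4)) = Z + (1 + √8) = Z + (1 + 2*√2) = 1 + Z + 2*√2)
V = 18 + 6*√2 (V = (1 + 5 + 2*√2)*3 = (6 + 2*√2)*3 = 18 + 6*√2 ≈ 26.485)
23*V = 23*(18 + 6*√2) = 414 + 138*√2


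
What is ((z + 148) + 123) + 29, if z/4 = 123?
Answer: 792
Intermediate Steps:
z = 492 (z = 4*123 = 492)
((z + 148) + 123) + 29 = ((492 + 148) + 123) + 29 = (640 + 123) + 29 = 763 + 29 = 792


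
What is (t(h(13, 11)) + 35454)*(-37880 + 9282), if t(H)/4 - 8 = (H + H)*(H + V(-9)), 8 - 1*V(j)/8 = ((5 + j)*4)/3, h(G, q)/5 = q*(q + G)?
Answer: -431860857428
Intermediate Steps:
h(G, q) = 5*q*(G + q) (h(G, q) = 5*(q*(q + G)) = 5*(q*(G + q)) = 5*q*(G + q))
V(j) = 32/3 - 32*j/3 (V(j) = 64 - 8*(5 + j)*4/3 = 64 - 8*(20 + 4*j)/3 = 64 - 8*(20/3 + 4*j/3) = 64 + (-160/3 - 32*j/3) = 32/3 - 32*j/3)
t(H) = 32 + 8*H*(320/3 + H) (t(H) = 32 + 4*((H + H)*(H + (32/3 - 32/3*(-9)))) = 32 + 4*((2*H)*(H + (32/3 + 96))) = 32 + 4*((2*H)*(H + 320/3)) = 32 + 4*((2*H)*(320/3 + H)) = 32 + 4*(2*H*(320/3 + H)) = 32 + 8*H*(320/3 + H))
(t(h(13, 11)) + 35454)*(-37880 + 9282) = ((32 + 8*(5*11*(13 + 11))² + 2560*(5*11*(13 + 11))/3) + 35454)*(-37880 + 9282) = ((32 + 8*(5*11*24)² + 2560*(5*11*24)/3) + 35454)*(-28598) = ((32 + 8*1320² + (2560/3)*1320) + 35454)*(-28598) = ((32 + 8*1742400 + 1126400) + 35454)*(-28598) = ((32 + 13939200 + 1126400) + 35454)*(-28598) = (15065632 + 35454)*(-28598) = 15101086*(-28598) = -431860857428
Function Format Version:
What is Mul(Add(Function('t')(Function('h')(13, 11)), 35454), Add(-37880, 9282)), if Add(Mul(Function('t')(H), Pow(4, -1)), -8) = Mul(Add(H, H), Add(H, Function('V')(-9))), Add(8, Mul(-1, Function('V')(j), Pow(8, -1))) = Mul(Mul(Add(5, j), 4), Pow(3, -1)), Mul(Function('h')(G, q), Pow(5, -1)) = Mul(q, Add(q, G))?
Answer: -431860857428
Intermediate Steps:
Function('h')(G, q) = Mul(5, q, Add(G, q)) (Function('h')(G, q) = Mul(5, Mul(q, Add(q, G))) = Mul(5, Mul(q, Add(G, q))) = Mul(5, q, Add(G, q)))
Function('V')(j) = Add(Rational(32, 3), Mul(Rational(-32, 3), j)) (Function('V')(j) = Add(64, Mul(-8, Mul(Mul(Add(5, j), 4), Pow(3, -1)))) = Add(64, Mul(-8, Mul(Add(20, Mul(4, j)), Rational(1, 3)))) = Add(64, Mul(-8, Add(Rational(20, 3), Mul(Rational(4, 3), j)))) = Add(64, Add(Rational(-160, 3), Mul(Rational(-32, 3), j))) = Add(Rational(32, 3), Mul(Rational(-32, 3), j)))
Function('t')(H) = Add(32, Mul(8, H, Add(Rational(320, 3), H))) (Function('t')(H) = Add(32, Mul(4, Mul(Add(H, H), Add(H, Add(Rational(32, 3), Mul(Rational(-32, 3), -9)))))) = Add(32, Mul(4, Mul(Mul(2, H), Add(H, Add(Rational(32, 3), 96))))) = Add(32, Mul(4, Mul(Mul(2, H), Add(H, Rational(320, 3))))) = Add(32, Mul(4, Mul(Mul(2, H), Add(Rational(320, 3), H)))) = Add(32, Mul(4, Mul(2, H, Add(Rational(320, 3), H)))) = Add(32, Mul(8, H, Add(Rational(320, 3), H))))
Mul(Add(Function('t')(Function('h')(13, 11)), 35454), Add(-37880, 9282)) = Mul(Add(Add(32, Mul(8, Pow(Mul(5, 11, Add(13, 11)), 2)), Mul(Rational(2560, 3), Mul(5, 11, Add(13, 11)))), 35454), Add(-37880, 9282)) = Mul(Add(Add(32, Mul(8, Pow(Mul(5, 11, 24), 2)), Mul(Rational(2560, 3), Mul(5, 11, 24))), 35454), -28598) = Mul(Add(Add(32, Mul(8, Pow(1320, 2)), Mul(Rational(2560, 3), 1320)), 35454), -28598) = Mul(Add(Add(32, Mul(8, 1742400), 1126400), 35454), -28598) = Mul(Add(Add(32, 13939200, 1126400), 35454), -28598) = Mul(Add(15065632, 35454), -28598) = Mul(15101086, -28598) = -431860857428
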